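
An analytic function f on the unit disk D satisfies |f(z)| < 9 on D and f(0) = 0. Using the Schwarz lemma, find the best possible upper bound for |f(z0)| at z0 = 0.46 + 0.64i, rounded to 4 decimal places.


Step 1: g = f/9 maps D -> D with g(0) = 0, so by the Schwarz lemma |g(z)| <= |z|, i.e. |f(z)| <= 9|z|; this is sharp (f(z) = 9z).
Step 2: |z0|^2 = 0.46^2 + 0.64^2 = 0.6212
Step 3: |z0| = sqrt(0.6212) = 0.788162
Step 4: Best bound = 9 * |z0| = 9 * 0.788162 = 7.0935

7.0935


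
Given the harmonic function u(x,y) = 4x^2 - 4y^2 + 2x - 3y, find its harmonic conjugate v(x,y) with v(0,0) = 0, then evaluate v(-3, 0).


Step 1: v_x = -u_y = 8y + 3
Step 2: v_y = u_x = 8x + 2
Step 3: v = 8xy + 3x + 2y + C
Step 4: v(0,0) = 0 => C = 0
Step 5: v(-3, 0) = -9

-9


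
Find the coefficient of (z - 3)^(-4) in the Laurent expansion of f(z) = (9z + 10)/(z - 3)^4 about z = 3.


Step 1: Write the numerator in powers of (z - 3): 9z + 10 = 9(z - 3) + (9*3 + 10) = 9(z - 3) + 37
Step 2: Divide by (z - 3)^4: f(z) = 37(z - 3)^(-4) + 9(z - 3)^(-3)
Step 3: This finite sum is the Laurent series of f about z = 3.
Step 4: Coefficient of (z - 3)^(-4) = 9*3 + 10 = 37

37


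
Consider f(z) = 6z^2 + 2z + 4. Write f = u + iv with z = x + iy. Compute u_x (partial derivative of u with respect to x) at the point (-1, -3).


Step 1: f(z) = 6(x+iy)^2 + 2(x+iy) + 4
Step 2: u = 6(x^2 - y^2) + 2x + 4
Step 3: u_x = 12x + 2
Step 4: At (-1, -3): u_x = -12 + 2 = -10

-10


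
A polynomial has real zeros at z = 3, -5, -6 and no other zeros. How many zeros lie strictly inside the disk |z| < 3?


Step 1: Check each root:
  z = 3: |3| = 3 >= 3
  z = -5: |-5| = 5 >= 3
  z = -6: |-6| = 6 >= 3
Step 2: Count = 0

0


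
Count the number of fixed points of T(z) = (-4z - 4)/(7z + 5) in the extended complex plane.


Step 1: Fixed points satisfy T(z) = z
Step 2: 7z^2 + 9z + 4 = 0
Step 3: Discriminant = 9^2 - 4*7*4 = -31
Step 4: Number of fixed points = 2

2


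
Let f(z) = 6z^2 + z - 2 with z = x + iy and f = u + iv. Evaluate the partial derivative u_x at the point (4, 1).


Step 1: f(z) = 6(x+iy)^2 + (x+iy) - 2
Step 2: u = 6(x^2 - y^2) + x - 2
Step 3: u_x = 12x + 1
Step 4: At (4, 1): u_x = 48 + 1 = 49

49


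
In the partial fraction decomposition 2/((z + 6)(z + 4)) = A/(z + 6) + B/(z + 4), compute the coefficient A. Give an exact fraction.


Step 1: Multiply both sides by (z + 6) and set z = -6
Step 2: A = 2 / (-6 + 4)
Step 3: A = 2 / (-2)
Step 4: A = -1

-1


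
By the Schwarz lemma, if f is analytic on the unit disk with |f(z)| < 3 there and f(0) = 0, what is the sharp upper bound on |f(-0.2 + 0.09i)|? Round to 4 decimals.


Step 1: g = f/3 maps D -> D with g(0) = 0, so by the Schwarz lemma |g(z)| <= |z|, i.e. |f(z)| <= 3|z|; this is sharp (f(z) = 3z).
Step 2: |z0|^2 = (-0.2)^2 + 0.09^2 = 0.0481
Step 3: |z0| = sqrt(0.0481) = 0.219317
Step 4: Best bound = 3 * |z0| = 3 * 0.219317 = 0.658

0.658


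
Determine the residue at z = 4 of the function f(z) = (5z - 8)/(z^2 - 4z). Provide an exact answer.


Step 1: Q(z) = z^2 - 4z = (z - 4)(z)
Step 2: Q'(z) = 2z - 4
Step 3: Q'(4) = 4, P(4) = 12
Step 4: Res = P(4)/Q'(4) = 12/4 = 3

3


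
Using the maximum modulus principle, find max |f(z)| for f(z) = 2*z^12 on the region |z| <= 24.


Step 1: On |z| = 24, |f(z)| = 2 * |z|^12 = 2 * 24^12
Step 2: By maximum modulus principle, maximum is on boundary.
Step 3: Maximum = 2 * 36520347436056576 = 73040694872113152

73040694872113152


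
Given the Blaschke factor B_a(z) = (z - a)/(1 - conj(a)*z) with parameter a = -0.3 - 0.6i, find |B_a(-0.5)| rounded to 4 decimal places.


Step 1: Numerator z0 - a = -0.5 - (-0.3 - 0.6i) = -0.2 + 0.6i
Step 2: Denominator 1 - conj(a)*z0 = 1 - (-0.3 + 0.6i)*(-0.5) = 0.85 + 0.3i
Step 3: |z0 - a|^2 = (-0.2)^2 + 0.6^2 = 0.4; |1 - conj(a)*z0|^2 = 0.85^2 + 0.3^2 = 0.8125
Step 4: |B_a(-0.5)| = sqrt(0.4 / 0.8125) = sqrt(0.492308)
Step 5: = 0.7016

0.7016


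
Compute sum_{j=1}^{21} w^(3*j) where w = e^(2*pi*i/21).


Step 1: The sum sum_{j=1}^{n} w^(k*j) equals n if n | k, else 0.
Step 2: Here n = 21, k = 3
Step 3: Does n divide k? 21 | 3 -> False
Step 4: Sum = 0

0


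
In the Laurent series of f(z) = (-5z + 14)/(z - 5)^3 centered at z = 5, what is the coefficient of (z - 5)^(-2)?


Step 1: Write the numerator in powers of (z - 5): -5z + 14 = -5(z - 5) + (-5*5 + 14) = -5(z - 5) - 11
Step 2: Divide by (z - 5)^3: f(z) = -11(z - 5)^(-3) - 5(z - 5)^(-2)
Step 3: This finite sum is the Laurent series of f about z = 5.
Step 4: Coefficient of (z - 5)^(-2) = coefficient of (z - 5) in the re-centred numerator = -5

-5


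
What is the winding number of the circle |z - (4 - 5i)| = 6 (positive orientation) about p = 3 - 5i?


Step 1: Center c = (4, -5), radius = 6
Step 2: |p - c|^2 = (-1)^2 + 0^2 = 1
Step 3: r^2 = 36
Step 4: |p-c| < r so winding number = 1

1


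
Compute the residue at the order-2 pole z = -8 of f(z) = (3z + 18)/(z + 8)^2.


Step 1: Pole of order 2 at z = -8
Step 2: Res = lim d/dz [(z + 8)^2 * f(z)] as z -> -8
Step 3: (z + 8)^2 * f(z) = 3z + 18
Step 4: d/dz[3z + 18] = 3

3


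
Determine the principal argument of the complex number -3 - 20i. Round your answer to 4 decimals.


Step 1: z = -3 - 20i
Step 2: arg(z) = atan2(-20, -3)
Step 3: arg(z) = -1.7197

-1.7197


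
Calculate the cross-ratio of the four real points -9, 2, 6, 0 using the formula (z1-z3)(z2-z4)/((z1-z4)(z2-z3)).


Step 1: (z1-z3)(z2-z4) = (-15) * 2 = -30
Step 2: (z1-z4)(z2-z3) = (-9) * (-4) = 36
Step 3: Cross-ratio = -30/36 = -5/6

-5/6


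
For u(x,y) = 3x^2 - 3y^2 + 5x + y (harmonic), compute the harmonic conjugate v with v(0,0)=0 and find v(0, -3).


Step 1: v_x = -u_y = 6y - 1
Step 2: v_y = u_x = 6x + 5
Step 3: v = 6xy - x + 5y + C
Step 4: v(0,0) = 0 => C = 0
Step 5: v(0, -3) = -15

-15


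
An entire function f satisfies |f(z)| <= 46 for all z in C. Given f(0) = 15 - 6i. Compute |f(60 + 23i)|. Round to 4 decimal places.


Step 1: By Liouville's theorem, a bounded entire function is constant.
Step 2: f(z) = f(0) = 15 - 6i for all z.
Step 3: |f(w)| = |15 - 6i| = sqrt(225 + 36)
Step 4: = 16.1555

16.1555


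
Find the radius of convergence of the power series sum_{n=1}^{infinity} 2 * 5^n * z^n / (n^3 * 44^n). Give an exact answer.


Step 1: General term a_n = 2 * 5^n / (n^3 * 44^n)
Step 2: By the root test, |a_n|^(1/n) = 2^(1/n) * 5 / (n^(3/n) * 44) -> 5/44 as n -> infinity (since 2^(1/n) -> 1 and n^(3/n) -> 1)
Step 3: R = 1/lim|a_n|^(1/n) = 44/5

44/5


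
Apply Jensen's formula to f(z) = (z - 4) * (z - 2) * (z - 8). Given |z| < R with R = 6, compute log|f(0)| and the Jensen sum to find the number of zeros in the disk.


Jensen's formula: (1/2pi)*integral log|f(Re^it)|dt = log|f(0)| + sum_{|a_k|<R} log(R/|a_k|)
Step 1: f(0) = (-4) * (-2) * (-8) = -64
Step 2: log|f(0)| = log|4| + log|2| + log|8| = 4.1589
Step 3: Zeros inside |z| < 6: 4, 2
Step 4: Jensen sum = log(6/4) + log(6/2) = 1.5041
Step 5: n(R) = number of terms in the Jensen sum = count of zeros inside |z| < 6 = 2

2


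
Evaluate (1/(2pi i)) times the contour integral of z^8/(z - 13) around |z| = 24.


Step 1: f(z) = z^8, a = 13 is inside |z| = 24
Step 2: By Cauchy integral formula: (1/(2pi*i)) * integral = f(a)
Step 3: f(13) = 13^8 = 815730721

815730721


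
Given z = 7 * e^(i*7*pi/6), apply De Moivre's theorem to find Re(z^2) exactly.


Step 1: By De Moivre's theorem, z^2 = 7^2 * e^(i*2*7*pi/6) = 49 * (cos(7*pi/3) + i*sin(7*pi/3))
Step 2: |z|^2 = 7^2 = 49
Step 3: Reduce the angle mod 2*pi: 7*pi/3 - 2*pi = pi/3
Step 4: cos(pi/3) = 1/2
Step 5: Re(z^2) = 49 * 1/2 = 49/2

49/2


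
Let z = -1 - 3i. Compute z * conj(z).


Step 1: conj(z) = -1 + 3i
Step 2: z * conj(z) = (-1)^2 + (-3)^2
Step 3: = 1 + 9 = 10

10


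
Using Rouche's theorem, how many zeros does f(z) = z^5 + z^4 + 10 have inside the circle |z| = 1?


Step 1: On |z| = 1 the three terms have sizes |z^5| = 1^5 = 1, |z^4| = 1^4 = 1, |10| = 10
Step 2: The dominant term is g(z) = 10; let h(z) = z^5 + z^4 so f = g + h
Step 3: On |z| = 1: |g| = 10 and |h| <= 1 + 1 = 2
Step 4: Since 10 > 2, |h| < |g| on |z| = 1, so by Rouche f has the same number of zeros as g inside |z| < 1
Step 5: g(z) = 10 is a nonzero constant with no zeros inside |z| < 1. Answer = 0

0


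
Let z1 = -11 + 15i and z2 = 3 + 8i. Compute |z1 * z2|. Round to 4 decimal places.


Step 1: |z1| = sqrt((-11)^2 + 15^2) = sqrt(346)
Step 2: |z2| = sqrt(3^2 + 8^2) = sqrt(73)
Step 3: |z1*z2| = |z1|*|z2| = sqrt(346) * sqrt(73) = sqrt(346 * 73) = sqrt(25258)
Step 4: = 158.9277

158.9277


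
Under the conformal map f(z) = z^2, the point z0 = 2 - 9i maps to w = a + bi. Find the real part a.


Step 1: z0 = 2 - 9i
Step 2: z0^2 = 2^2 - (-9)^2 - 36i
Step 3: real part = 4 - 81 = -77

-77


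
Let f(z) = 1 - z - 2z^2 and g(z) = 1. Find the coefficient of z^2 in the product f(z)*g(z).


Step 1: z^2 term in f*g comes from: (1)*(0) + (-z)*(0) + (-2z^2)*(1)
Step 2: = 0 + 0 - 2
Step 3: = -2

-2


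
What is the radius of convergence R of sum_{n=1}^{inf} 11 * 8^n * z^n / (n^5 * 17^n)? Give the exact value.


Step 1: General term a_n = 11 * 8^n / (n^5 * 17^n)
Step 2: By the root test, |a_n|^(1/n) = 11^(1/n) * 8 / (n^(5/n) * 17) -> 8/17 as n -> infinity (since 11^(1/n) -> 1 and n^(5/n) -> 1)
Step 3: R = 1/lim|a_n|^(1/n) = 17/8

17/8


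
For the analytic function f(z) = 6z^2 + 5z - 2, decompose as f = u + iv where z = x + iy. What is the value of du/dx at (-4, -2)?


Step 1: f(z) = 6(x+iy)^2 + 5(x+iy) - 2
Step 2: u = 6(x^2 - y^2) + 5x - 2
Step 3: u_x = 12x + 5
Step 4: At (-4, -2): u_x = -48 + 5 = -43

-43


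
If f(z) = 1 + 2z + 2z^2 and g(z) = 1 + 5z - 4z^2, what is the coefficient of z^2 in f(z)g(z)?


Step 1: z^2 term in f*g comes from: (1)*(-4z^2) + (2z)*(5z) + (2z^2)*(1)
Step 2: = -4 + 10 + 2
Step 3: = 8

8


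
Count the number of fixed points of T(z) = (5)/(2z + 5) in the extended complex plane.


Step 1: Fixed points satisfy T(z) = z
Step 2: 2z^2 + 5z - 5 = 0
Step 3: Discriminant = 5^2 - 4*2*(-5) = 65
Step 4: Number of fixed points = 2

2


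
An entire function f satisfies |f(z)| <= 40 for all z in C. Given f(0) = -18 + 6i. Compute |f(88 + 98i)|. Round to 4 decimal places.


Step 1: By Liouville's theorem, a bounded entire function is constant.
Step 2: f(z) = f(0) = -18 + 6i for all z.
Step 3: |f(w)| = |-18 + 6i| = sqrt(324 + 36)
Step 4: = 18.9737

18.9737


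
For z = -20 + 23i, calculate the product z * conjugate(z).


Step 1: conj(z) = -20 - 23i
Step 2: z * conj(z) = (-20)^2 + 23^2
Step 3: = 400 + 529 = 929

929


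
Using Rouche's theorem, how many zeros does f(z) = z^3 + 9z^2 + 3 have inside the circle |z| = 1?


Step 1: On |z| = 1 the three terms have sizes |z^3| = 1^3 = 1, |9z^2| = 9*1^2 = 9, |3| = 3
Step 2: The dominant term is g(z) = 9z^2; let h(z) = z^3 + 3 so f = g + h
Step 3: On |z| = 1: |g| = 9 and |h| <= 1 + 3 = 4
Step 4: Since 9 > 4, |h| < |g| on |z| = 1, so by Rouche f has the same number of zeros as g inside |z| < 1
Step 5: g(z) = 9z^2 has 2 zeros (at the origin, multiplicity 2) inside |z| < 1. Answer = 2

2


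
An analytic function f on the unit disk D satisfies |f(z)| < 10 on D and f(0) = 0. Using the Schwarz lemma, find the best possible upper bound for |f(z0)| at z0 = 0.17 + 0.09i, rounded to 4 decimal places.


Step 1: g = f/10 maps D -> D with g(0) = 0, so by the Schwarz lemma |g(z)| <= |z|, i.e. |f(z)| <= 10|z|; this is sharp (f(z) = 10z).
Step 2: |z0|^2 = 0.17^2 + 0.09^2 = 0.037
Step 3: |z0| = sqrt(0.037) = 0.192354
Step 4: Best bound = 10 * |z0| = 10 * 0.192354 = 1.9235

1.9235


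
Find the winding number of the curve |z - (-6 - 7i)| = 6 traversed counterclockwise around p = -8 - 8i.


Step 1: Center c = (-6, -7), radius = 6
Step 2: |p - c|^2 = (-2)^2 + (-1)^2 = 5
Step 3: r^2 = 36
Step 4: |p-c| < r so winding number = 1

1


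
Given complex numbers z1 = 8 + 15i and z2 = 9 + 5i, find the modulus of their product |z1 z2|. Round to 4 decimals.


Step 1: |z1| = sqrt(8^2 + 15^2) = sqrt(289)
Step 2: |z2| = sqrt(9^2 + 5^2) = sqrt(106)
Step 3: |z1*z2| = |z1|*|z2| = sqrt(289) * sqrt(106) = sqrt(289 * 106) = sqrt(30634)
Step 4: = 175.0257

175.0257


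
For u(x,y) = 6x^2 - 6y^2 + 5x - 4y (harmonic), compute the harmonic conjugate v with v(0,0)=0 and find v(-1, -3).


Step 1: v_x = -u_y = 12y + 4
Step 2: v_y = u_x = 12x + 5
Step 3: v = 12xy + 4x + 5y + C
Step 4: v(0,0) = 0 => C = 0
Step 5: v(-1, -3) = 17

17


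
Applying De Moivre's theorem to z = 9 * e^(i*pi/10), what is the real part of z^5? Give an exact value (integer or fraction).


Step 1: By De Moivre's theorem, z^5 = 9^5 * e^(i*5*pi/10) = 59049 * (cos(pi/2) + i*sin(pi/2))
Step 2: |z|^5 = 9^5 = 59049
Step 3: The angle pi/2 already lies in [0, 2*pi)
Step 4: cos(pi/2) = 0
Step 5: Re(z^5) = 59049 * 0 = 0

0


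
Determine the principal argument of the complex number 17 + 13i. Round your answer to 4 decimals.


Step 1: z = 17 + 13i
Step 2: arg(z) = atan2(13, 17)
Step 3: arg(z) = 0.6528

0.6528


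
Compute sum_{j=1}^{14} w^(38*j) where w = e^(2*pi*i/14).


Step 1: The sum sum_{j=1}^{n} w^(k*j) equals n if n | k, else 0.
Step 2: Here n = 14, k = 38
Step 3: Does n divide k? 14 | 38 -> False
Step 4: Sum = 0

0


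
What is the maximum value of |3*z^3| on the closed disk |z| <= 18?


Step 1: On |z| = 18, |f(z)| = 3 * |z|^3 = 3 * 18^3
Step 2: By maximum modulus principle, maximum is on boundary.
Step 3: Maximum = 3 * 5832 = 17496

17496


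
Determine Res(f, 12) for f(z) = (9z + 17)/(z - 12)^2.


Step 1: Pole of order 2 at z = 12
Step 2: Res = lim d/dz [(z - 12)^2 * f(z)] as z -> 12
Step 3: (z - 12)^2 * f(z) = 9z + 17
Step 4: d/dz[9z + 17] = 9

9


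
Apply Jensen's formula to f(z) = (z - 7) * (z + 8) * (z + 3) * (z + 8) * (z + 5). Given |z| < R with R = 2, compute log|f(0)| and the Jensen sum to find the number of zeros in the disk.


Jensen's formula: (1/2pi)*integral log|f(Re^it)|dt = log|f(0)| + sum_{|a_k|<R} log(R/|a_k|)
Step 1: f(0) = (-7) * 8 * 3 * 8 * 5 = -6720
Step 2: log|f(0)| = log|7| + log|-8| + log|-3| + log|-8| + log|-5| = 8.8128
Step 3: Zeros inside |z| < 2: none
Step 4: Jensen sum = (empty sum) = 0
Step 5: n(R) = number of terms in the Jensen sum = count of zeros inside |z| < 2 = 0

0


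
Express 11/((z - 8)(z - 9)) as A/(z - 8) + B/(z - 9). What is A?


Step 1: Multiply both sides by (z - 8) and set z = 8
Step 2: A = 11 / (8 - 9)
Step 3: A = 11 / (-1)
Step 4: A = -11

-11


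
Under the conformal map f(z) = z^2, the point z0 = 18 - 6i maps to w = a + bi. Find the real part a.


Step 1: z0 = 18 - 6i
Step 2: z0^2 = 18^2 - (-6)^2 - 216i
Step 3: real part = 324 - 36 = 288

288


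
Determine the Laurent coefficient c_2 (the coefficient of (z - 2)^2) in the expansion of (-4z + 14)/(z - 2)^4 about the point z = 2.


Step 1: Write the numerator in powers of (z - 2): -4z + 14 = -4(z - 2) + (-4*2 + 14) = -4(z - 2) + 6
Step 2: Divide by (z - 2)^4: f(z) = 6(z - 2)^(-4) - 4(z - 2)^(-3)
Step 3: This finite sum is the Laurent series of f about z = 2.
Step 4: Only the powers -4 and -3 appear, so the coefficient of (z - 2)^2 = 0

0


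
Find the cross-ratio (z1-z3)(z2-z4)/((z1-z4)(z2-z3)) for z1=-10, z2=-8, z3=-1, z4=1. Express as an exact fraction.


Step 1: (z1-z3)(z2-z4) = (-9) * (-9) = 81
Step 2: (z1-z4)(z2-z3) = (-11) * (-7) = 77
Step 3: Cross-ratio = 81/77 = 81/77

81/77


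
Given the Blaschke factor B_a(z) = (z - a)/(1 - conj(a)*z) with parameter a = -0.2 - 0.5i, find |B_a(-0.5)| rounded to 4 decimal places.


Step 1: Numerator z0 - a = -0.5 - (-0.2 - 0.5i) = -0.3 + 0.5i
Step 2: Denominator 1 - conj(a)*z0 = 1 - (-0.2 + 0.5i)*(-0.5) = 0.9 + 0.25i
Step 3: |z0 - a|^2 = (-0.3)^2 + 0.5^2 = 0.34; |1 - conj(a)*z0|^2 = 0.9^2 + 0.25^2 = 0.8725
Step 4: |B_a(-0.5)| = sqrt(0.34 / 0.8725) = sqrt(0.389685)
Step 5: = 0.6242

0.6242


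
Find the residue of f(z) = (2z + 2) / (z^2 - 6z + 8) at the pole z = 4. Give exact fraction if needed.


Step 1: Q(z) = z^2 - 6z + 8 = (z - 4)(z - 2)
Step 2: Q'(z) = 2z - 6
Step 3: Q'(4) = 2, P(4) = 10
Step 4: Res = P(4)/Q'(4) = 10/2 = 5

5


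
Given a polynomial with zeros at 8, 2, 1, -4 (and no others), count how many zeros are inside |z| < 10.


Step 1: Check each root:
  z = 8: |8| = 8 < 10
  z = 2: |2| = 2 < 10
  z = 1: |1| = 1 < 10
  z = -4: |-4| = 4 < 10
Step 2: Count = 4

4


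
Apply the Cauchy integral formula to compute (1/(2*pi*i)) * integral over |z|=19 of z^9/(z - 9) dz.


Step 1: f(z) = z^9, a = 9 is inside |z| = 19
Step 2: By Cauchy integral formula: (1/(2pi*i)) * integral = f(a)
Step 3: f(9) = 9^9 = 387420489

387420489


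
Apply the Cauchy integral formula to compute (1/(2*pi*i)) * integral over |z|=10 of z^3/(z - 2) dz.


Step 1: f(z) = z^3, a = 2 is inside |z| = 10
Step 2: By Cauchy integral formula: (1/(2pi*i)) * integral = f(a)
Step 3: f(2) = 2^3 = 8

8


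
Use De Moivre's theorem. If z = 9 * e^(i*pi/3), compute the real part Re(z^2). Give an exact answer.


Step 1: By De Moivre's theorem, z^2 = 9^2 * e^(i*2*pi/3) = 81 * (cos(2*pi/3) + i*sin(2*pi/3))
Step 2: |z|^2 = 9^2 = 81
Step 3: The angle 2*pi/3 already lies in [0, 2*pi)
Step 4: cos(2*pi/3) = -1/2
Step 5: Re(z^2) = 81 * (-1/2) = -81/2

-81/2


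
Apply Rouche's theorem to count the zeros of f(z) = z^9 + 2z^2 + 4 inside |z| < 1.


Step 1: On |z| = 1 the three terms have sizes |z^9| = 1^9 = 1, |2z^2| = 2*1^2 = 2, |4| = 4
Step 2: The dominant term is g(z) = 4; let h(z) = z^9 + 2z^2 so f = g + h
Step 3: On |z| = 1: |g| = 4 and |h| <= 1 + 2 = 3
Step 4: Since 4 > 3, |h| < |g| on |z| = 1, so by Rouche f has the same number of zeros as g inside |z| < 1
Step 5: g(z) = 4 is a nonzero constant with no zeros inside |z| < 1. Answer = 0

0


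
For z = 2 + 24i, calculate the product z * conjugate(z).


Step 1: conj(z) = 2 - 24i
Step 2: z * conj(z) = 2^2 + 24^2
Step 3: = 4 + 576 = 580

580


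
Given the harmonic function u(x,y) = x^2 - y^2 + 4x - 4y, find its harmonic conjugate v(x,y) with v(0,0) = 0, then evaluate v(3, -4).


Step 1: v_x = -u_y = 2y + 4
Step 2: v_y = u_x = 2x + 4
Step 3: v = 2xy + 4x + 4y + C
Step 4: v(0,0) = 0 => C = 0
Step 5: v(3, -4) = -28

-28


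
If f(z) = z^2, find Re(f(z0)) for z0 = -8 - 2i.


Step 1: z0 = -8 - 2i
Step 2: z0^2 = (-8)^2 - (-2)^2 + 32i
Step 3: real part = 64 - 4 = 60

60


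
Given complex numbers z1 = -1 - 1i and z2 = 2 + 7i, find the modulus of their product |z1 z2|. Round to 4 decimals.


Step 1: |z1| = sqrt((-1)^2 + (-1)^2) = sqrt(2)
Step 2: |z2| = sqrt(2^2 + 7^2) = sqrt(53)
Step 3: |z1*z2| = |z1|*|z2| = sqrt(2) * sqrt(53) = sqrt(2 * 53) = sqrt(106)
Step 4: = 10.2956

10.2956


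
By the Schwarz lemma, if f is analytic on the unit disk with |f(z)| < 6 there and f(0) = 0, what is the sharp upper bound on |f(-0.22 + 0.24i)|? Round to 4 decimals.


Step 1: g = f/6 maps D -> D with g(0) = 0, so by the Schwarz lemma |g(z)| <= |z|, i.e. |f(z)| <= 6|z|; this is sharp (f(z) = 6z).
Step 2: |z0|^2 = (-0.22)^2 + 0.24^2 = 0.106
Step 3: |z0| = sqrt(0.106) = 0.325576
Step 4: Best bound = 6 * |z0| = 6 * 0.325576 = 1.9535

1.9535


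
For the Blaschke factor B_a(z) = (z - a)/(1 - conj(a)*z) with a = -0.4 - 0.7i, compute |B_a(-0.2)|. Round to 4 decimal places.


Step 1: Numerator z0 - a = -0.2 - (-0.4 - 0.7i) = 0.2 + 0.7i
Step 2: Denominator 1 - conj(a)*z0 = 1 - (-0.4 + 0.7i)*(-0.2) = 0.92 + 0.14i
Step 3: |z0 - a|^2 = 0.2^2 + 0.7^2 = 0.53; |1 - conj(a)*z0|^2 = 0.92^2 + 0.14^2 = 0.866
Step 4: |B_a(-0.2)| = sqrt(0.53 / 0.866) = sqrt(0.612009)
Step 5: = 0.7823

0.7823


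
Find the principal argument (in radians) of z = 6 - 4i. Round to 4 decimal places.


Step 1: z = 6 - 4i
Step 2: arg(z) = atan2(-4, 6)
Step 3: arg(z) = -0.588

-0.588


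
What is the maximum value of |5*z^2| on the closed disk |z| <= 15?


Step 1: On |z| = 15, |f(z)| = 5 * |z|^2 = 5 * 15^2
Step 2: By maximum modulus principle, maximum is on boundary.
Step 3: Maximum = 5 * 225 = 1125

1125


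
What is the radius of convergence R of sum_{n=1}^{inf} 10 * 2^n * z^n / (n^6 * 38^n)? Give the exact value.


Step 1: General term a_n = 10 * 2^n / (n^6 * 38^n)
Step 2: By the root test, |a_n|^(1/n) = 10^(1/n) * 2 / (n^(6/n) * 38) -> 2/38 as n -> infinity (since 10^(1/n) -> 1 and n^(6/n) -> 1)
Step 3: R = 1/lim|a_n|^(1/n) = 38/2 = 19

19


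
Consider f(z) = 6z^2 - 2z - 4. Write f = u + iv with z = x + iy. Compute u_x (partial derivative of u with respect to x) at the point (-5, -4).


Step 1: f(z) = 6(x+iy)^2 - 2(x+iy) - 4
Step 2: u = 6(x^2 - y^2) - 2x - 4
Step 3: u_x = 12x - 2
Step 4: At (-5, -4): u_x = -60 - 2 = -62

-62


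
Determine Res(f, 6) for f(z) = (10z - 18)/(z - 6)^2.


Step 1: Pole of order 2 at z = 6
Step 2: Res = lim d/dz [(z - 6)^2 * f(z)] as z -> 6
Step 3: (z - 6)^2 * f(z) = 10z - 18
Step 4: d/dz[10z - 18] = 10

10


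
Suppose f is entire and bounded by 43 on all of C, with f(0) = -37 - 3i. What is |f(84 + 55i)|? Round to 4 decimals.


Step 1: By Liouville's theorem, a bounded entire function is constant.
Step 2: f(z) = f(0) = -37 - 3i for all z.
Step 3: |f(w)| = |-37 - 3i| = sqrt(1369 + 9)
Step 4: = 37.1214

37.1214


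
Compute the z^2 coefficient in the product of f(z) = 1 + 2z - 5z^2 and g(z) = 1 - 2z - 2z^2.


Step 1: z^2 term in f*g comes from: (1)*(-2z^2) + (2z)*(-2z) + (-5z^2)*(1)
Step 2: = -2 - 4 - 5
Step 3: = -11

-11


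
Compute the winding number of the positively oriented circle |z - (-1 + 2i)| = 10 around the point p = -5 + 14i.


Step 1: Center c = (-1, 2), radius = 10
Step 2: |p - c|^2 = (-4)^2 + 12^2 = 160
Step 3: r^2 = 100
Step 4: |p-c| > r so winding number = 0

0


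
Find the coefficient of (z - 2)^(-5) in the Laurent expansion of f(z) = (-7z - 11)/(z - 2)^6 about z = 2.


Step 1: Write the numerator in powers of (z - 2): -7z - 11 = -7(z - 2) + (-7*2 - 11) = -7(z - 2) - 25
Step 2: Divide by (z - 2)^6: f(z) = -25(z - 2)^(-6) - 7(z - 2)^(-5)
Step 3: This finite sum is the Laurent series of f about z = 2.
Step 4: Coefficient of (z - 2)^(-5) = coefficient of (z - 2) in the re-centred numerator = -7

-7


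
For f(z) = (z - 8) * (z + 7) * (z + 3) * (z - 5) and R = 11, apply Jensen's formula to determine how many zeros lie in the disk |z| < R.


Jensen's formula: (1/2pi)*integral log|f(Re^it)|dt = log|f(0)| + sum_{|a_k|<R} log(R/|a_k|)
Step 1: f(0) = (-8) * 7 * 3 * (-5) = 840
Step 2: log|f(0)| = log|8| + log|-7| + log|-3| + log|5| = 6.7334
Step 3: Zeros inside |z| < 11: 8, -7, -3, 5
Step 4: Jensen sum = log(11/8) + log(11/7) + log(11/3) + log(11/5) = 2.8582
Step 5: n(R) = number of terms in the Jensen sum = count of zeros inside |z| < 11 = 4

4


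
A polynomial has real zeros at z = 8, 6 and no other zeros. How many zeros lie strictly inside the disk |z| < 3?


Step 1: Check each root:
  z = 8: |8| = 8 >= 3
  z = 6: |6| = 6 >= 3
Step 2: Count = 0

0


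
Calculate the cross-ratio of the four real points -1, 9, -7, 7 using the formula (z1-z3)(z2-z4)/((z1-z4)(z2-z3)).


Step 1: (z1-z3)(z2-z4) = 6 * 2 = 12
Step 2: (z1-z4)(z2-z3) = (-8) * 16 = -128
Step 3: Cross-ratio = -12/128 = -3/32

-3/32


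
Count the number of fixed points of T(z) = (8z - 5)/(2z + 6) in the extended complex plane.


Step 1: Fixed points satisfy T(z) = z
Step 2: 2z^2 - 2z + 5 = 0
Step 3: Discriminant = (-2)^2 - 4*2*5 = -36
Step 4: Number of fixed points = 2

2


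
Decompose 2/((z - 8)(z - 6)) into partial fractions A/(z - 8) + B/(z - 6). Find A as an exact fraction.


Step 1: Multiply both sides by (z - 8) and set z = 8
Step 2: A = 2 / (8 - 6)
Step 3: A = 2 / 2
Step 4: A = 1

1


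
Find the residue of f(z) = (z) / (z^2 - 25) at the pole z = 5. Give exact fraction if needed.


Step 1: Q(z) = z^2 - 25 = (z - 5)(z + 5)
Step 2: Q'(z) = 2z
Step 3: Q'(5) = 10, P(5) = 5
Step 4: Res = P(5)/Q'(5) = 5/10 = 1/2

1/2


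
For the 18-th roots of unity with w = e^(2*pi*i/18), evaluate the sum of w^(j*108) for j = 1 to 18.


Step 1: The sum sum_{j=1}^{n} w^(k*j) equals n if n | k, else 0.
Step 2: Here n = 18, k = 108
Step 3: Does n divide k? 18 | 108 -> True
Step 4: Sum = 18

18


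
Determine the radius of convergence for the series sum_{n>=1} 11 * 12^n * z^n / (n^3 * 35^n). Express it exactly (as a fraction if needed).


Step 1: General term a_n = 11 * 12^n / (n^3 * 35^n)
Step 2: By the root test, |a_n|^(1/n) = 11^(1/n) * 12 / (n^(3/n) * 35) -> 12/35 as n -> infinity (since 11^(1/n) -> 1 and n^(3/n) -> 1)
Step 3: R = 1/lim|a_n|^(1/n) = 35/12

35/12


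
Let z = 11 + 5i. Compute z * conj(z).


Step 1: conj(z) = 11 - 5i
Step 2: z * conj(z) = 11^2 + 5^2
Step 3: = 121 + 25 = 146

146


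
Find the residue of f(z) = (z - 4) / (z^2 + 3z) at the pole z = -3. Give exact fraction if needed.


Step 1: Q(z) = z^2 + 3z = (z + 3)(z)
Step 2: Q'(z) = 2z + 3
Step 3: Q'(-3) = -3, P(-3) = -7
Step 4: Res = P(-3)/Q'(-3) = -7/(-3) = 7/3

7/3


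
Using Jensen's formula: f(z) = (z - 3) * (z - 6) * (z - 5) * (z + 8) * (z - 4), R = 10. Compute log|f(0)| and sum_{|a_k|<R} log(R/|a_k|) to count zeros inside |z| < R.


Jensen's formula: (1/2pi)*integral log|f(Re^it)|dt = log|f(0)| + sum_{|a_k|<R} log(R/|a_k|)
Step 1: f(0) = (-3) * (-6) * (-5) * 8 * (-4) = 2880
Step 2: log|f(0)| = log|3| + log|6| + log|5| + log|-8| + log|4| = 7.9655
Step 3: Zeros inside |z| < 10: 3, 6, 5, -8, 4
Step 4: Jensen sum = log(10/3) + log(10/6) + log(10/5) + log(10/8) + log(10/4) = 3.5474
Step 5: n(R) = number of terms in the Jensen sum = count of zeros inside |z| < 10 = 5

5


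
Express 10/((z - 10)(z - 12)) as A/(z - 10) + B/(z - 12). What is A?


Step 1: Multiply both sides by (z - 10) and set z = 10
Step 2: A = 10 / (10 - 12)
Step 3: A = 10 / (-2)
Step 4: A = -5

-5


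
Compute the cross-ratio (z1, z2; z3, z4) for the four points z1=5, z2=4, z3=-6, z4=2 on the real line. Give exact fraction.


Step 1: (z1-z3)(z2-z4) = 11 * 2 = 22
Step 2: (z1-z4)(z2-z3) = 3 * 10 = 30
Step 3: Cross-ratio = 22/30 = 11/15

11/15


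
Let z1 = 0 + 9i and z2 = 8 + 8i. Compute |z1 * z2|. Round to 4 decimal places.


Step 1: |z1| = sqrt(0^2 + 9^2) = sqrt(81)
Step 2: |z2| = sqrt(8^2 + 8^2) = sqrt(128)
Step 3: |z1*z2| = |z1|*|z2| = sqrt(81) * sqrt(128) = sqrt(81 * 128) = sqrt(10368)
Step 4: = 101.8234

101.8234


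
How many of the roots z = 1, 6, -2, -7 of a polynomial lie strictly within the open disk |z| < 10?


Step 1: Check each root:
  z = 1: |1| = 1 < 10
  z = 6: |6| = 6 < 10
  z = -2: |-2| = 2 < 10
  z = -7: |-7| = 7 < 10
Step 2: Count = 4

4


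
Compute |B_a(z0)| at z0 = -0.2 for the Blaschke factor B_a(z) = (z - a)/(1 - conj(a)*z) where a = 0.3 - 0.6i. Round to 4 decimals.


Step 1: Numerator z0 - a = -0.2 - (0.3 - 0.6i) = -0.5 + 0.6i
Step 2: Denominator 1 - conj(a)*z0 = 1 - (0.3 + 0.6i)*(-0.2) = 1.06 + 0.12i
Step 3: |z0 - a|^2 = (-0.5)^2 + 0.6^2 = 0.61; |1 - conj(a)*z0|^2 = 1.06^2 + 0.12^2 = 1.138
Step 4: |B_a(-0.2)| = sqrt(0.61 / 1.138) = sqrt(0.536028)
Step 5: = 0.7321

0.7321


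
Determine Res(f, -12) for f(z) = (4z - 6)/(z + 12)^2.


Step 1: Pole of order 2 at z = -12
Step 2: Res = lim d/dz [(z + 12)^2 * f(z)] as z -> -12
Step 3: (z + 12)^2 * f(z) = 4z - 6
Step 4: d/dz[4z - 6] = 4

4


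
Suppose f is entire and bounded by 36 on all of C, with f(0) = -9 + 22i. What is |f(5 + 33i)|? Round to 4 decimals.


Step 1: By Liouville's theorem, a bounded entire function is constant.
Step 2: f(z) = f(0) = -9 + 22i for all z.
Step 3: |f(w)| = |-9 + 22i| = sqrt(81 + 484)
Step 4: = 23.7697

23.7697


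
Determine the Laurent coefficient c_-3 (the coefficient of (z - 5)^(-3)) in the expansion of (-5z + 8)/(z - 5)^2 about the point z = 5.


Step 1: Write the numerator in powers of (z - 5): -5z + 8 = -5(z - 5) + (-5*5 + 8) = -5(z - 5) - 17
Step 2: Divide by (z - 5)^2: f(z) = -17(z - 5)^(-2) - 5(z - 5)^(-1)
Step 3: This finite sum is the Laurent series of f about z = 5.
Step 4: Only the powers -2 and -1 appear, so the coefficient of (z - 5)^(-3) = 0

0


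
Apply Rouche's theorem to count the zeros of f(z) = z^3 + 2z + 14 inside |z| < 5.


Step 1: On |z| = 5 the three terms have sizes |z^3| = 5^3 = 125, |2z| = 2*5 = 10, |14| = 14
Step 2: The dominant term is g(z) = z^3; let h(z) = 2z + 14 so f = g + h
Step 3: On |z| = 5: |g| = 125 and |h| <= 10 + 14 = 24
Step 4: Since 125 > 24, |h| < |g| on |z| = 5, so by Rouche f has the same number of zeros as g inside |z| < 5
Step 5: g(z) = z^3 has 3 zeros (all at the origin) inside |z| < 5. Answer = 3

3


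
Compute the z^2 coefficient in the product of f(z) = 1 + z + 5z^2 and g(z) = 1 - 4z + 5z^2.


Step 1: z^2 term in f*g comes from: (1)*(5z^2) + (z)*(-4z) + (5z^2)*(1)
Step 2: = 5 - 4 + 5
Step 3: = 6

6


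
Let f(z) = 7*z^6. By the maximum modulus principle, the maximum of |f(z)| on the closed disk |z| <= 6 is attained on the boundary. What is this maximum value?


Step 1: On |z| = 6, |f(z)| = 7 * |z|^6 = 7 * 6^6
Step 2: By maximum modulus principle, maximum is on boundary.
Step 3: Maximum = 7 * 46656 = 326592

326592


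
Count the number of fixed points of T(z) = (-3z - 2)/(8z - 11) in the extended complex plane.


Step 1: Fixed points satisfy T(z) = z
Step 2: 8z^2 - 8z + 2 = 0
Step 3: Discriminant = (-8)^2 - 4*8*2 = 0
Step 4: Number of fixed points = 1

1


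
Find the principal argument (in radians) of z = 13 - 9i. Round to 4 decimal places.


Step 1: z = 13 - 9i
Step 2: arg(z) = atan2(-9, 13)
Step 3: arg(z) = -0.6055

-0.6055


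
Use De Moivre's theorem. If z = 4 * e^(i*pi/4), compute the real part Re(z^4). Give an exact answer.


Step 1: By De Moivre's theorem, z^4 = 4^4 * e^(i*4*pi/4) = 256 * (cos(pi) + i*sin(pi))
Step 2: |z|^4 = 4^4 = 256
Step 3: The angle pi already lies in [0, 2*pi)
Step 4: cos(pi) = -1
Step 5: Re(z^4) = 256 * (-1) = -256

-256


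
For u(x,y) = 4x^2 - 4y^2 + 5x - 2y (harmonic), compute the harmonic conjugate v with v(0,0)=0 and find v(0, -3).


Step 1: v_x = -u_y = 8y + 2
Step 2: v_y = u_x = 8x + 5
Step 3: v = 8xy + 2x + 5y + C
Step 4: v(0,0) = 0 => C = 0
Step 5: v(0, -3) = -15

-15


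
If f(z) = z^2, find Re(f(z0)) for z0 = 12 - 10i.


Step 1: z0 = 12 - 10i
Step 2: z0^2 = 12^2 - (-10)^2 - 240i
Step 3: real part = 144 - 100 = 44

44


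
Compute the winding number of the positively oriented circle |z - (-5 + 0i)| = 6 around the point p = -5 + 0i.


Step 1: Center c = (-5, 0), radius = 6
Step 2: |p - c|^2 = 0^2 + 0^2 = 0
Step 3: r^2 = 36
Step 4: |p-c| < r so winding number = 1

1


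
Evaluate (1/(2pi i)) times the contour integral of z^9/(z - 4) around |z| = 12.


Step 1: f(z) = z^9, a = 4 is inside |z| = 12
Step 2: By Cauchy integral formula: (1/(2pi*i)) * integral = f(a)
Step 3: f(4) = 4^9 = 262144

262144


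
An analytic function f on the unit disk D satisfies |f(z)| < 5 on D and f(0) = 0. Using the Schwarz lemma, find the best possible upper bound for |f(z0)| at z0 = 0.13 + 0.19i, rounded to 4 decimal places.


Step 1: g = f/5 maps D -> D with g(0) = 0, so by the Schwarz lemma |g(z)| <= |z|, i.e. |f(z)| <= 5|z|; this is sharp (f(z) = 5z).
Step 2: |z0|^2 = 0.13^2 + 0.19^2 = 0.053
Step 3: |z0| = sqrt(0.053) = 0.230217
Step 4: Best bound = 5 * |z0| = 5 * 0.230217 = 1.1511

1.1511


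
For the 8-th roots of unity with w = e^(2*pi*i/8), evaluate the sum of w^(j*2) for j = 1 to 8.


Step 1: The sum sum_{j=1}^{n} w^(k*j) equals n if n | k, else 0.
Step 2: Here n = 8, k = 2
Step 3: Does n divide k? 8 | 2 -> False
Step 4: Sum = 0

0


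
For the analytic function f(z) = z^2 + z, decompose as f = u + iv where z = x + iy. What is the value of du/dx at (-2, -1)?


Step 1: f(z) = (x+iy)^2 + (x+iy) + 0
Step 2: u = (x^2 - y^2) + x + 0
Step 3: u_x = 2x + 1
Step 4: At (-2, -1): u_x = -4 + 1 = -3

-3


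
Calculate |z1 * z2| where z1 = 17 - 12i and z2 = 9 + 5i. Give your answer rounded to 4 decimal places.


Step 1: |z1| = sqrt(17^2 + (-12)^2) = sqrt(433)
Step 2: |z2| = sqrt(9^2 + 5^2) = sqrt(106)
Step 3: |z1*z2| = |z1|*|z2| = sqrt(433) * sqrt(106) = sqrt(433 * 106) = sqrt(45898)
Step 4: = 214.2382

214.2382


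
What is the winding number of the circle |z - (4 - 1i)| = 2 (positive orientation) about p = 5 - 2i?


Step 1: Center c = (4, -1), radius = 2
Step 2: |p - c|^2 = 1^2 + (-1)^2 = 2
Step 3: r^2 = 4
Step 4: |p-c| < r so winding number = 1

1


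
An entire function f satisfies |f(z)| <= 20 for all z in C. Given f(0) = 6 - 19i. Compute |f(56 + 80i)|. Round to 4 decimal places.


Step 1: By Liouville's theorem, a bounded entire function is constant.
Step 2: f(z) = f(0) = 6 - 19i for all z.
Step 3: |f(w)| = |6 - 19i| = sqrt(36 + 361)
Step 4: = 19.9249

19.9249


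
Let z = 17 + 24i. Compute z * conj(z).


Step 1: conj(z) = 17 - 24i
Step 2: z * conj(z) = 17^2 + 24^2
Step 3: = 289 + 576 = 865

865


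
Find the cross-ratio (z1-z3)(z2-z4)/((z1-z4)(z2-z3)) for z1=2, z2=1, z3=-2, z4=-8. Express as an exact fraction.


Step 1: (z1-z3)(z2-z4) = 4 * 9 = 36
Step 2: (z1-z4)(z2-z3) = 10 * 3 = 30
Step 3: Cross-ratio = 36/30 = 6/5

6/5


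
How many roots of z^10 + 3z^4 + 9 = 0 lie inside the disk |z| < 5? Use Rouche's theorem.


Step 1: On |z| = 5 the three terms have sizes |z^10| = 5^10 = 9765625, |3z^4| = 3*5^4 = 1875, |9| = 9
Step 2: The dominant term is g(z) = z^10; let h(z) = 3z^4 + 9 so f = g + h
Step 3: On |z| = 5: |g| = 9765625 and |h| <= 1875 + 9 = 1884
Step 4: Since 9765625 > 1884, |h| < |g| on |z| = 5, so by Rouche f has the same number of zeros as g inside |z| < 5
Step 5: g(z) = z^10 has 10 zeros (all at the origin) inside |z| < 5. Answer = 10

10


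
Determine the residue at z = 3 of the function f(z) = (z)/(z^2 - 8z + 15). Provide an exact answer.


Step 1: Q(z) = z^2 - 8z + 15 = (z - 3)(z - 5)
Step 2: Q'(z) = 2z - 8
Step 3: Q'(3) = -2, P(3) = 3
Step 4: Res = P(3)/Q'(3) = 3/(-2) = -3/2

-3/2


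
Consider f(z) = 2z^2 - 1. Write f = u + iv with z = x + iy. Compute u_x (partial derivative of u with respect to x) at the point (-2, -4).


Step 1: f(z) = 2(x+iy)^2 - 1
Step 2: u = 2(x^2 - y^2) - 1
Step 3: u_x = 4x + 0
Step 4: At (-2, -4): u_x = -8 + 0 = -8

-8


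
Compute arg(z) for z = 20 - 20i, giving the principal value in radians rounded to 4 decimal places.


Step 1: z = 20 - 20i
Step 2: arg(z) = atan2(-20, 20)
Step 3: arg(z) = -0.7854

-0.7854


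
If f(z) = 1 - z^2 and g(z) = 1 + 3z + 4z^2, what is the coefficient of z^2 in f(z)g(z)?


Step 1: z^2 term in f*g comes from: (1)*(4z^2) + (0)*(3z) + (-z^2)*(1)
Step 2: = 4 + 0 - 1
Step 3: = 3

3


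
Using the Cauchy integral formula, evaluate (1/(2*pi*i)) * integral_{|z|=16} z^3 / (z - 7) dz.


Step 1: f(z) = z^3, a = 7 is inside |z| = 16
Step 2: By Cauchy integral formula: (1/(2pi*i)) * integral = f(a)
Step 3: f(7) = 7^3 = 343

343


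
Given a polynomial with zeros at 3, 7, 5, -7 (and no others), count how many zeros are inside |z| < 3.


Step 1: Check each root:
  z = 3: |3| = 3 >= 3
  z = 7: |7| = 7 >= 3
  z = 5: |5| = 5 >= 3
  z = -7: |-7| = 7 >= 3
Step 2: Count = 0

0


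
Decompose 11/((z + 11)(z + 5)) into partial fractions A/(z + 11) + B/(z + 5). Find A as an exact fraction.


Step 1: Multiply both sides by (z + 11) and set z = -11
Step 2: A = 11 / (-11 + 5)
Step 3: A = 11 / (-6)
Step 4: A = -11/6

-11/6


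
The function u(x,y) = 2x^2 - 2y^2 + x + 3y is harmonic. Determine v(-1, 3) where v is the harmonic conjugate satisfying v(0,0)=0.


Step 1: v_x = -u_y = 4y - 3
Step 2: v_y = u_x = 4x + 1
Step 3: v = 4xy - 3x + y + C
Step 4: v(0,0) = 0 => C = 0
Step 5: v(-1, 3) = -6

-6


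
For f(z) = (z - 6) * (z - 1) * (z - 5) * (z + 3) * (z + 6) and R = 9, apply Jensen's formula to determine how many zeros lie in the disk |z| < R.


Jensen's formula: (1/2pi)*integral log|f(Re^it)|dt = log|f(0)| + sum_{|a_k|<R} log(R/|a_k|)
Step 1: f(0) = (-6) * (-1) * (-5) * 3 * 6 = -540
Step 2: log|f(0)| = log|6| + log|1| + log|5| + log|-3| + log|-6| = 6.2916
Step 3: Zeros inside |z| < 9: 6, 1, 5, -3, -6
Step 4: Jensen sum = log(9/6) + log(9/1) + log(9/5) + log(9/3) + log(9/6) = 4.6946
Step 5: n(R) = number of terms in the Jensen sum = count of zeros inside |z| < 9 = 5

5


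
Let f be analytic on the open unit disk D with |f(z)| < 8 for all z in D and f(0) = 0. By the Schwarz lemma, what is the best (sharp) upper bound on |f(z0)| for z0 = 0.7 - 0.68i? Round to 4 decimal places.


Step 1: g = f/8 maps D -> D with g(0) = 0, so by the Schwarz lemma |g(z)| <= |z|, i.e. |f(z)| <= 8|z|; this is sharp (f(z) = 8z).
Step 2: |z0|^2 = 0.7^2 + (-0.68)^2 = 0.9524
Step 3: |z0| = sqrt(0.9524) = 0.97591
Step 4: Best bound = 8 * |z0| = 8 * 0.97591 = 7.8073

7.8073


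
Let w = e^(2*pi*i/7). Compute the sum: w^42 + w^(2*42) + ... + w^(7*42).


Step 1: The sum sum_{j=1}^{n} w^(k*j) equals n if n | k, else 0.
Step 2: Here n = 7, k = 42
Step 3: Does n divide k? 7 | 42 -> True
Step 4: Sum = 7

7


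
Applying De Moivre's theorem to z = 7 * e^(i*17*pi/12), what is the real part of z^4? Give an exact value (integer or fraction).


Step 1: By De Moivre's theorem, z^4 = 7^4 * e^(i*4*17*pi/12) = 2401 * (cos(17*pi/3) + i*sin(17*pi/3))
Step 2: |z|^4 = 7^4 = 2401
Step 3: Reduce the angle mod 2*pi: 17*pi/3 - 4*pi = 5*pi/3
Step 4: cos(5*pi/3) = 1/2
Step 5: Re(z^4) = 2401 * 1/2 = 2401/2

2401/2


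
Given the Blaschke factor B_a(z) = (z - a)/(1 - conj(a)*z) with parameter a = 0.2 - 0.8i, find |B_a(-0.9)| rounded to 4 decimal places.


Step 1: Numerator z0 - a = -0.9 - (0.2 - 0.8i) = -1.1 + 0.8i
Step 2: Denominator 1 - conj(a)*z0 = 1 - (0.2 + 0.8i)*(-0.9) = 1.18 + 0.72i
Step 3: |z0 - a|^2 = (-1.1)^2 + 0.8^2 = 1.85; |1 - conj(a)*z0|^2 = 1.18^2 + 0.72^2 = 1.9108
Step 4: |B_a(-0.9)| = sqrt(1.85 / 1.9108) = sqrt(0.968181)
Step 5: = 0.984

0.984


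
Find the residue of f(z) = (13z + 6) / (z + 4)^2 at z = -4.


Step 1: Pole of order 2 at z = -4
Step 2: Res = lim d/dz [(z + 4)^2 * f(z)] as z -> -4
Step 3: (z + 4)^2 * f(z) = 13z + 6
Step 4: d/dz[13z + 6] = 13

13


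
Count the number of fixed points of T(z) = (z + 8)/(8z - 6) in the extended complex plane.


Step 1: Fixed points satisfy T(z) = z
Step 2: 8z^2 - 7z - 8 = 0
Step 3: Discriminant = (-7)^2 - 4*8*(-8) = 305
Step 4: Number of fixed points = 2

2


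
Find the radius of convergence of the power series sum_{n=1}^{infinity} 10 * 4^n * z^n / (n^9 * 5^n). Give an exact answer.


Step 1: General term a_n = 10 * 4^n / (n^9 * 5^n)
Step 2: By the root test, |a_n|^(1/n) = 10^(1/n) * 4 / (n^(9/n) * 5) -> 4/5 as n -> infinity (since 10^(1/n) -> 1 and n^(9/n) -> 1)
Step 3: R = 1/lim|a_n|^(1/n) = 5/4

5/4


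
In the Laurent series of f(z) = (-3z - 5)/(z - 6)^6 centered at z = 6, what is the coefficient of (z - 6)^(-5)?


Step 1: Write the numerator in powers of (z - 6): -3z - 5 = -3(z - 6) + (-3*6 - 5) = -3(z - 6) - 23
Step 2: Divide by (z - 6)^6: f(z) = -23(z - 6)^(-6) - 3(z - 6)^(-5)
Step 3: This finite sum is the Laurent series of f about z = 6.
Step 4: Coefficient of (z - 6)^(-5) = coefficient of (z - 6) in the re-centred numerator = -3

-3


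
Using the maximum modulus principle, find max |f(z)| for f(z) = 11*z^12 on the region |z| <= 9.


Step 1: On |z| = 9, |f(z)| = 11 * |z|^12 = 11 * 9^12
Step 2: By maximum modulus principle, maximum is on boundary.
Step 3: Maximum = 11 * 282429536481 = 3106724901291

3106724901291


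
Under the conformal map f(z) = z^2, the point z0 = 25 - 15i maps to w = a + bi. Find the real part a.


Step 1: z0 = 25 - 15i
Step 2: z0^2 = 25^2 - (-15)^2 - 750i
Step 3: real part = 625 - 225 = 400

400


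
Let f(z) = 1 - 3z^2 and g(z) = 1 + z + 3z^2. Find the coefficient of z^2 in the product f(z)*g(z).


Step 1: z^2 term in f*g comes from: (1)*(3z^2) + (0)*(z) + (-3z^2)*(1)
Step 2: = 3 + 0 - 3
Step 3: = 0

0


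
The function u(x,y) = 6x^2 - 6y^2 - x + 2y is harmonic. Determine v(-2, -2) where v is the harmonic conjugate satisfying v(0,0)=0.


Step 1: v_x = -u_y = 12y - 2
Step 2: v_y = u_x = 12x - 1
Step 3: v = 12xy - 2x - y + C
Step 4: v(0,0) = 0 => C = 0
Step 5: v(-2, -2) = 54

54


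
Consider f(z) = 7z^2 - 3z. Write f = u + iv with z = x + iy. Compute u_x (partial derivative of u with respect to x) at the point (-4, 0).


Step 1: f(z) = 7(x+iy)^2 - 3(x+iy) + 0
Step 2: u = 7(x^2 - y^2) - 3x + 0
Step 3: u_x = 14x - 3
Step 4: At (-4, 0): u_x = -56 - 3 = -59

-59
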